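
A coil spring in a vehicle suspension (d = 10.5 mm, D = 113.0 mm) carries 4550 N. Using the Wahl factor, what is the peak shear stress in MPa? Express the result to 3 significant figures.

1280 MPa

Spring index C = D/d = 113.0/10.5 = 10.7619
K_W = (4C−1)/(4C−4) + 0.615/C = 42.048/39.048 + 0.0571 = 1.1340
τ₀ = 8FD/(πd³) = 8·4550·113.0/(π·10.5³) = 4.1132e+06/3636.8 = 1131 MPa
τ_max = K·τ₀ = 1.1340 × 1131 = 1282.5 MPa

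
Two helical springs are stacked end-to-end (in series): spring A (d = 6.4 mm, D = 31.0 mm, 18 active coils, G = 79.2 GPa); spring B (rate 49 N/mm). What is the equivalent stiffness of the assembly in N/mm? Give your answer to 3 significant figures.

k_A = Gd⁴/(8D³N_a) = (79.2×10³)(6.4⁴)/(8·31.0³·18) = 30.974 N/mm
Series: 1/k_eq = 1/30.974 + 1/49 = 0.052693; k_eq = 18.978 N/mm

19.0 N/mm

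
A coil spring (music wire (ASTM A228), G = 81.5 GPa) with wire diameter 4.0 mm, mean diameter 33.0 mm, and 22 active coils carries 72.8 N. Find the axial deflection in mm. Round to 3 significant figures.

k = Gd⁴/(8D³N_a) = (81.5×10³)(4.0⁴)/(8·33.0³·22) = 3.2987 N/mm
δ = F/k = 72.8 / 3.2987 = 22.069 mm

22.1 mm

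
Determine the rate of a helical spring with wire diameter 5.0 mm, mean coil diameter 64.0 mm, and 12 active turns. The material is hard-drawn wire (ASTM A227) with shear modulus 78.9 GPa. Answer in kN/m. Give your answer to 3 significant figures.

k = Gd⁴/(8D³N_a) = (78.9×10³ × 5.0⁴) / (8 × 64.0³ × 12)
  = 4.93125e+07 / 2.51658e+07 = 1.9595 N/mm

1.96 kN/m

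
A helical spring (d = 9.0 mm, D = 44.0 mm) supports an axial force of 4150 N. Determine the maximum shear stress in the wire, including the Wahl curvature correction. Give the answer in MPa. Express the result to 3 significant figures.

Spring index C = D/d = 44.0/9.0 = 4.8889
K_W = (4C−1)/(4C−4) + 0.615/C = 18.556/15.556 + 0.1258 = 1.3187
τ₀ = 8FD/(πd³) = 8·4150·44.0/(π·9.0³) = 1.4608e+06/2290.2 = 637.84 MPa
τ_max = K·τ₀ = 1.3187 × 637.84 = 841.09 MPa

841 MPa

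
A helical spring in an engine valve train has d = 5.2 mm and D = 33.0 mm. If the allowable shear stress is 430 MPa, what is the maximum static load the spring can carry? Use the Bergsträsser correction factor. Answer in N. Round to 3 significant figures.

C = D/d = 33.0/5.2 = 6.3462
K_B = (4C+2)/(4C−3) = 27.385/22.385 = 1.2234
τ_max = K·8FD/(πd³) → F_max = τ_allow·πd³/(8DK)
F_max = 430·π·5.2³/(8·33.0·1.2234) = 1.8995e+05/322.97 = 588.12 N

588 N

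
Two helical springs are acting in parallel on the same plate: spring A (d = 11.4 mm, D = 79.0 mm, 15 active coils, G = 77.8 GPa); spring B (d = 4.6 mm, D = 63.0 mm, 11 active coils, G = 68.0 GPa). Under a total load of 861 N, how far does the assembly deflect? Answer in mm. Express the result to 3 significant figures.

36.5 mm

k_A = Gd⁴/(8D³N_a) = (77.8×10³)(11.4⁴)/(8·79.0³·15) = 22.209 N/mm
k_B = Gd⁴/(8D³N_a) = (68.0×10³)(4.6⁴)/(8·63.0³·11) = 1.3837 N/mm
Parallel: k_eq = 22.209 + 1.3837 = 23.593 N/mm
δ = F/k_eq = 861/23.593 = 36.494 mm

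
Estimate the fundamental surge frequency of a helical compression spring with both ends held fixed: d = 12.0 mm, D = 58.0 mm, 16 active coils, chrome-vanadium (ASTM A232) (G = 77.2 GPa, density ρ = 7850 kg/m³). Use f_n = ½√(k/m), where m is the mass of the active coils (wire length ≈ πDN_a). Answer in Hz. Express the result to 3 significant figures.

k = Gd⁴/(8D³N_a) = (77.2×10³)(12.0⁴)/(8·58.0³·16) = 64.099 N/mm = 64099 N/m
Wire length L = πDN_a = π·58.0·16 = 2915.4 mm
m = ρ·(πd²/4)·L = 7850 × 113.1×10⁻⁶ m² × 2.9154 m = 2.5883 kg
f_n = ½√(k/m) = 0.5·√(64099/2.5883) = 0.5·√(24764) = 78.684 Hz

78.7 Hz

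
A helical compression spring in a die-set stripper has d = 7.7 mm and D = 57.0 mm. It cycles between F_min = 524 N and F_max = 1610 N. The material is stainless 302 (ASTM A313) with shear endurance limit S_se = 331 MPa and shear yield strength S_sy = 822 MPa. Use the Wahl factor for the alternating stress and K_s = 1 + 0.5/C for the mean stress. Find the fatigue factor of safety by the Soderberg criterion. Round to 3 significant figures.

0.938

C = D/d = 57.0/7.7 = 7.4026; K_W = (4C−1)/(4C−4)+0.615/C = 1.2002; K_s = 1+0.5/C = 1.0675
F_a = (F_max−F_min)/2 = 543 N; F_m = (F_max+F_min)/2 = 1067 N
τ_a = K_W·8F_aD/(πd³) = 1.2002 × 172.64 = 207.21 MPa
τ_m = K_s·8F_mD/(πd³) = 1.0675 × 339.24 = 362.15 MPa
Soderberg: 1/n_f = τ_a/S_se + τ_m/S_sy = 207.21/331 + 362.15/822 = 0.62600 + 0.44058 = 1.0666
n_f = 1/1.0666 = 0.9376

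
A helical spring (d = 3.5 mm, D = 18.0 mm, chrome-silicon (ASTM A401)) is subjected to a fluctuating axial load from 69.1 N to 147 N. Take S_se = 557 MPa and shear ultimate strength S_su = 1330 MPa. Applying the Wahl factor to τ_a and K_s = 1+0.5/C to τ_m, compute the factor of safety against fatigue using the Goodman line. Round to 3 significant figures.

5.19

C = D/d = 18.0/3.5 = 5.1429; K_W = (4C−1)/(4C−4)+0.615/C = 1.3006; K_s = 1+0.5/C = 1.0972
F_a = (F_max−F_min)/2 = 38.95 N; F_m = (F_max+F_min)/2 = 108.05 N
τ_a = K_W·8F_aD/(πd³) = 1.3006 × 41.641 = 54.158 MPa
τ_m = K_s·8F_mD/(πd³) = 1.0972 × 115.51 = 126.74 MPa
Goodman: 1/n_f = τ_a/S_se + τ_m/S_su = 54.158/557 + 126.74/1330 = 0.09723 + 0.09530 = 0.19253
n_f = 1/0.19253 = 5.194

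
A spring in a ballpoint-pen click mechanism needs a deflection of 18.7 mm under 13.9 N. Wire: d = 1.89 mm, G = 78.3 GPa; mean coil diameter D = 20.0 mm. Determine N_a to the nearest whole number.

21

Required rate k = F/δ = 13.9/18.7 = 0.74332 N/mm
N_a = Gd⁴/(8D³k) = (78.3×10³ × 1.89⁴)/(8 × 20.0³ × 0.74332)
    = 999100 / 47572.2 = 21 → 21 coils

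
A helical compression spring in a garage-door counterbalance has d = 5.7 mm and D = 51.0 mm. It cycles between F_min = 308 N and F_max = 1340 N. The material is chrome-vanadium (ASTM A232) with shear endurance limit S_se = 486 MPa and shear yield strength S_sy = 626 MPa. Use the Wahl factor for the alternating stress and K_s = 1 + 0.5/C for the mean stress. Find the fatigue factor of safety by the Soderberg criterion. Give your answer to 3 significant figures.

C = D/d = 51.0/5.7 = 8.9474; K_W = (4C−1)/(4C−4)+0.615/C = 1.1631; K_s = 1+0.5/C = 1.0559
F_a = (F_max−F_min)/2 = 516 N; F_m = (F_max+F_min)/2 = 824 N
τ_a = K_W·8F_aD/(πd³) = 1.1631 × 361.86 = 420.88 MPa
τ_m = K_s·8F_mD/(πd³) = 1.0559 × 577.85 = 610.14 MPa
Soderberg: 1/n_f = τ_a/S_se + τ_m/S_sy = 420.88/486 + 610.14/626 = 0.86600 + 0.97466 = 1.8407
n_f = 1/1.8407 = 0.5433

0.543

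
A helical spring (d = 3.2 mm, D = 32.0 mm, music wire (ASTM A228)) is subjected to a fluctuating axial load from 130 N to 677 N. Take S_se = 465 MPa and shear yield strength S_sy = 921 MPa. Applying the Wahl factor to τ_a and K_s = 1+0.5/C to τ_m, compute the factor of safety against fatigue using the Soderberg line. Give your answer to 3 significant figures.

0.355

C = D/d = 32.0/3.2 = 10.0000; K_W = (4C−1)/(4C−4)+0.615/C = 1.1448; K_s = 1+0.5/C = 1.0500
F_a = (F_max−F_min)/2 = 273.5 N; F_m = (F_max+F_min)/2 = 403.5 N
τ_a = K_W·8F_aD/(πd³) = 1.1448 × 680.14 = 778.65 MPa
τ_m = K_s·8F_mD/(πd³) = 1.0500 × 1003.4 = 1053.6 MPa
Soderberg: 1/n_f = τ_a/S_se + τ_m/S_sy = 778.65/465 + 1053.6/921 = 1.67451 + 1.14397 = 2.8185
n_f = 1/2.8185 = 0.3548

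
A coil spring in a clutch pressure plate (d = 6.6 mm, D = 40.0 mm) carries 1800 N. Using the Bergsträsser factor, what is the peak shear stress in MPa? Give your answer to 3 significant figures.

788 MPa

Spring index C = D/d = 40.0/6.6 = 6.0606
K_B = (4C+2)/(4C−3) = 26.242/21.242 = 1.2354
τ₀ = 8FD/(πd³) = 8·1800·40.0/(π·6.6³) = 576000/903.2 = 637.74 MPa
τ_max = K·τ₀ = 1.2354 × 637.74 = 787.84 MPa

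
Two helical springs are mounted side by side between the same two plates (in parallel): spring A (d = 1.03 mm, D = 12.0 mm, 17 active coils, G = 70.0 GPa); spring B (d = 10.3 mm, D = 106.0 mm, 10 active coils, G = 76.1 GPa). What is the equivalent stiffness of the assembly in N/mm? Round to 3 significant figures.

9.32 N/mm

k_A = Gd⁴/(8D³N_a) = (70.0×10³)(1.03⁴)/(8·12.0³·17) = 0.33525 N/mm
k_B = Gd⁴/(8D³N_a) = (76.1×10³)(10.3⁴)/(8·106.0³·10) = 8.9893 N/mm
Parallel: k_eq = 0.33525 + 8.9893 = 9.3245 N/mm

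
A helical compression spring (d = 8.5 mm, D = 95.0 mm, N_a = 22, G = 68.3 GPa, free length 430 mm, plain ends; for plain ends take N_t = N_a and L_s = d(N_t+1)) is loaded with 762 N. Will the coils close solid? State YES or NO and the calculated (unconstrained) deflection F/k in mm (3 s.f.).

YES, δ = 323 mm

k = Gd⁴/(8D³N_a) = (68.3×10³)(8.5⁴)/(8·95.0³·22) = 2.3627 N/mm
N_t = 22; L_s = 8.5·23 = 195.5 mm; δ_solid = L₀ − L_s = 430 − 195.5 = 234.5 mm
δ = F/k = 762/2.3627 = 322.51 mm
δ ≥ δ_solid → spring goes solid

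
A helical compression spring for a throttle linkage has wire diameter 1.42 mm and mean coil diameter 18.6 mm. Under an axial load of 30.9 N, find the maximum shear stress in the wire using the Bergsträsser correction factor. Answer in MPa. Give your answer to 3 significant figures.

563 MPa

Spring index C = D/d = 18.6/1.42 = 13.0986
K_B = (4C+2)/(4C−3) = 54.394/49.394 = 1.1012
τ₀ = 8FD/(πd³) = 8·30.9·18.6/(π·1.42³) = 4597.92/8.9953 = 511.15 MPa
τ_max = K·τ₀ = 1.1012 × 511.15 = 562.89 MPa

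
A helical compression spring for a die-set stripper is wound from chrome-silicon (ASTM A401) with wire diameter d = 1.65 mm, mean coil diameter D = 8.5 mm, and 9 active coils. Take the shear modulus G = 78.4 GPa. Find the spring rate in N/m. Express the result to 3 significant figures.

k = Gd⁴/(8D³N_a) = (78.4×10³ × 1.65⁴) / (8 × 8.5³ × 9)
  = 581101 / 44217 = 13.142 N/mm = 13142 N/m

13100 N/m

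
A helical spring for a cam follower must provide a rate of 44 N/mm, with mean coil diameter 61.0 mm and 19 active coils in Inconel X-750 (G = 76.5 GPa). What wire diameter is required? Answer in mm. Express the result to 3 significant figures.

11.9 mm

d = (8D³N_a·k / G)^(1/4) = (8·61.0³·19·44 / (76.5×10³))^0.25
  = (19844)^0.25 = 11.8688 mm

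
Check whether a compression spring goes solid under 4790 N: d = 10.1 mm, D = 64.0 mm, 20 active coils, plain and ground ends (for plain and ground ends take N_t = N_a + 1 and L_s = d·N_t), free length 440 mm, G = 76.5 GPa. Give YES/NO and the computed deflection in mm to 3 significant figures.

YES, δ = 252 mm

k = Gd⁴/(8D³N_a) = (76.5×10³)(10.1⁴)/(8·64.0³·20) = 18.98 N/mm
N_t = 21; L_s = 10.1·21 = 212.1 mm; δ_solid = L₀ − L_s = 440 − 212.1 = 227.9 mm
δ = F/k = 4790/18.98 = 252.38 mm
δ ≥ δ_solid → spring goes solid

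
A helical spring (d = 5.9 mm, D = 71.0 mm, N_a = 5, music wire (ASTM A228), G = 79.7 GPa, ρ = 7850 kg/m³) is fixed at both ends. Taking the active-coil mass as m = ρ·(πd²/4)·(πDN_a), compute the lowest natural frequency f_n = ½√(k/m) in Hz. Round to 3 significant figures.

83.9 Hz

k = Gd⁴/(8D³N_a) = (79.7×10³)(5.9⁴)/(8·71.0³·5) = 6.7458 N/mm = 6745.8 N/m
Wire length L = πDN_a = π·71.0·5 = 1115.3 mm
m = ρ·(πd²/4)·L = 7850 × 27.34×10⁻⁶ m² × 1.1153 m = 0.23935 kg
f_n = ½√(k/m) = 0.5·√(6745.8/0.23935) = 0.5·√(28183) = 83.939 Hz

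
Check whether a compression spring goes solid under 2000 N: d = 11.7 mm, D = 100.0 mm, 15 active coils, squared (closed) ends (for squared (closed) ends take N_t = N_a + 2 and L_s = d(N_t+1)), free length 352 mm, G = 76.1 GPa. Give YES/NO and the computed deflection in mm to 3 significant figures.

k = Gd⁴/(8D³N_a) = (76.1×10³)(11.7⁴)/(8·100.0³·15) = 11.884 N/mm
N_t = 17; L_s = 11.7·18 = 210.6 mm; δ_solid = L₀ − L_s = 352 − 210.6 = 141.4 mm
δ = F/k = 2000/11.884 = 168.3 mm
δ ≥ δ_solid → spring goes solid

YES, δ = 168 mm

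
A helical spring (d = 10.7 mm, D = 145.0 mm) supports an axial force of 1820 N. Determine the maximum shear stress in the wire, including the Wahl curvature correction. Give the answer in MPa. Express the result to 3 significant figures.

Spring index C = D/d = 145.0/10.7 = 13.5514
K_W = (4C−1)/(4C−4) + 0.615/C = 53.206/50.206 + 0.0454 = 1.1051
τ₀ = 8FD/(πd³) = 8·1820·145.0/(π·10.7³) = 2.1112e+06/3848.6 = 548.57 MPa
τ_max = K·τ₀ = 1.1051 × 548.57 = 606.24 MPa

606 MPa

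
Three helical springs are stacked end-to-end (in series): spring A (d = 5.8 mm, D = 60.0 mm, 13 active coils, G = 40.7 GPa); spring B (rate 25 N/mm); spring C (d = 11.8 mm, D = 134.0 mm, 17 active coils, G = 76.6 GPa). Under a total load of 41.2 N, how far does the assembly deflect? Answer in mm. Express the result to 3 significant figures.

k_A = Gd⁴/(8D³N_a) = (40.7×10³)(5.8⁴)/(8·60.0³·13) = 2.0503 N/mm
k_C = Gd⁴/(8D³N_a) = (76.6×10³)(11.8⁴)/(8·134.0³·17) = 4.5384 N/mm
Series: 1/k_eq = 1/2.0503 + 1/25 + 1/4.5384 = 0.74807; k_eq = 1.3368 N/mm
δ = F/k_eq = 41.2/1.3368 = 30.821 mm

30.8 mm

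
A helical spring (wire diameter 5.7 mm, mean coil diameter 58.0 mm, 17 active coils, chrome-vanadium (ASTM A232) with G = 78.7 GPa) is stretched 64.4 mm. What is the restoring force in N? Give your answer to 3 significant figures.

202 N

k = Gd⁴/(8D³N_a) = (78.7×10³)(5.7⁴)/(8·58.0³·17) = 3.1308 N/mm
F = k·δ = 3.1308 × 64.4 = 201.62 N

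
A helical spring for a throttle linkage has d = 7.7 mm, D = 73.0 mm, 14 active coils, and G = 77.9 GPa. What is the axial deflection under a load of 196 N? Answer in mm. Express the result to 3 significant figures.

k = Gd⁴/(8D³N_a) = (77.9×10³)(7.7⁴)/(8·73.0³·14) = 6.2851 N/mm
δ = F/k = 196 / 6.2851 = 31.185 mm

31.2 mm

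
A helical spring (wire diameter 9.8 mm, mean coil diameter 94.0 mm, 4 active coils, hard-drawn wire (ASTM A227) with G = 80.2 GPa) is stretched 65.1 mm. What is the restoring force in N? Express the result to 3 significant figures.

1810 N

k = Gd⁴/(8D³N_a) = (80.2×10³)(9.8⁴)/(8·94.0³·4) = 27.832 N/mm
F = k·δ = 27.832 × 65.1 = 1811.9 N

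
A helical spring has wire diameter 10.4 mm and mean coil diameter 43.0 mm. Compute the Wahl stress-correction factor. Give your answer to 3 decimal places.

C = D/d = 43.0/10.4 = 4.1346
K_W = (4C−1)/(4C−4) + 0.615/C = 15.538/12.538 + 0.1487 = 1.3880

1.388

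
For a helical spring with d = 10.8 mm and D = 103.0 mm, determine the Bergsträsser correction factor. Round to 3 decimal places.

C = D/d = 103.0/10.8 = 9.5370
K_B = (4C+2)/(4C−3) = 40.148/35.148 = 1.1423

1.142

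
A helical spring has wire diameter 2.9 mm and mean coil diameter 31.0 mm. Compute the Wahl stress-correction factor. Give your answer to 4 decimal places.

1.1349

C = D/d = 31.0/2.9 = 10.6897
K_W = (4C−1)/(4C−4) + 0.615/C = 41.759/38.759 + 0.0575 = 1.1349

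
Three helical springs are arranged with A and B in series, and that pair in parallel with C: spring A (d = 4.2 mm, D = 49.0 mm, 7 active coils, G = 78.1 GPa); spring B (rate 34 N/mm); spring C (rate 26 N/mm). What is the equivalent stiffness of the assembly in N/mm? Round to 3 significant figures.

29.3 N/mm

k_A = Gd⁴/(8D³N_a) = (78.1×10³)(4.2⁴)/(8·49.0³·7) = 3.6887 N/mm
Springs A,B series: k_AB = 1/(1/3.6887+1/34) = 3.3277 N/mm; parallel with C: k_eq = 3.3277+26 = 29.328 N/mm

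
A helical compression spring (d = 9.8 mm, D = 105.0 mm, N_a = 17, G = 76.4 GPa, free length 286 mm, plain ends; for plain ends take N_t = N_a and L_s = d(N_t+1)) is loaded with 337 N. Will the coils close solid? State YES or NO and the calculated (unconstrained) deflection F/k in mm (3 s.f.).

NO, δ = 75.3 mm

k = Gd⁴/(8D³N_a) = (76.4×10³)(9.8⁴)/(8·105.0³·17) = 4.476 N/mm
N_t = 17; L_s = 9.8·18 = 176.4 mm; δ_solid = L₀ − L_s = 286 − 176.4 = 109.6 mm
δ = F/k = 337/4.476 = 75.29 mm
δ < δ_solid → spring does not go solid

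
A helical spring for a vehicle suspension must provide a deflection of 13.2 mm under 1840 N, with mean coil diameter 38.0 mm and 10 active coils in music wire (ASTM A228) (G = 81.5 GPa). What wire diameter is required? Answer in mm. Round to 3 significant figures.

9.31 mm

Required rate k = F/δ = 1840/13.2 = 139.39 N/mm
d = (8D³N_a·k / G)^(1/4) = (8·38.0³·10·139.39 / (81.5×10³))^0.25
  = (7508)^0.25 = 9.3085 mm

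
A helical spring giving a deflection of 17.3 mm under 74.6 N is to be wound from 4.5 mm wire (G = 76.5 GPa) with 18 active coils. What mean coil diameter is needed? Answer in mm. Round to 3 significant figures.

37.0 mm

Required rate k = F/δ = 74.6/17.3 = 4.3121 N/mm
D = (Gd⁴/(8N_a·k))^(1/3) = (76.5×10³·4.5⁴/(8·18·4.3121))^(1/3)
  = (50519.2)^(1/3) = 36.9674 mm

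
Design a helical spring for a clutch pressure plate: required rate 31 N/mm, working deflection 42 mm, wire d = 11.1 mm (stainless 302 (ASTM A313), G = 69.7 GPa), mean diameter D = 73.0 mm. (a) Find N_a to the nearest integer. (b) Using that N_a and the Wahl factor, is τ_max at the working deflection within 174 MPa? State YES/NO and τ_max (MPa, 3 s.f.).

N_a = Gd⁴/(8D³k) = (69.7×10³)(11.1⁴)/(8·73.0³·31) = 10.97 → N_a = 11
Actual rate k = Gd⁴/(8D³·11) = 30.908 N/mm
Working load F = kδ = 30.908·42 = 1298.1 N
C = 73.0/11.1 = 6.5766; K_W = (4C−1)/(4C−4)+0.615/C = 1.2280
τ_max = K_W·8FD/(πd³) = 1.2280·176.45 = 216.68 MPa
τ_max > 174 MPa → exceeds allowable

(a) 11 coils; (b) NO, τ_max = 217 MPa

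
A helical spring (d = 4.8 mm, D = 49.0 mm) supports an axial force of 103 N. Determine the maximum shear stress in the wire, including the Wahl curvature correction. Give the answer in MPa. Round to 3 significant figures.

133 MPa

Spring index C = D/d = 49.0/4.8 = 10.2083
K_W = (4C−1)/(4C−4) + 0.615/C = 39.833/36.833 + 0.0602 = 1.1417
τ₀ = 8FD/(πd³) = 8·103·49.0/(π·4.8³) = 40376/347.44 = 116.21 MPa
τ_max = K·τ₀ = 1.1417 × 116.21 = 132.68 MPa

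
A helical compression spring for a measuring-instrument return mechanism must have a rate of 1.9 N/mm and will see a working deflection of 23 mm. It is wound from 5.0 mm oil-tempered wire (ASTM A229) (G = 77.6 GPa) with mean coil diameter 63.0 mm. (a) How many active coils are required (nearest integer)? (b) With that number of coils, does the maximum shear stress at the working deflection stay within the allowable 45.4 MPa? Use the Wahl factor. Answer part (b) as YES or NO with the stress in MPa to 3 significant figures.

N_a = Gd⁴/(8D³k) = (77.6×10³)(5.0⁴)/(8·63.0³·1.9) = 12.76 → N_a = 13
Actual rate k = Gd⁴/(8D³·13) = 1.865 N/mm
Working load F = kδ = 1.865·23 = 42.896 N
C = 63.0/5.0 = 12.6000; K_W = (4C−1)/(4C−4)+0.615/C = 1.1135
τ_max = K_W·8FD/(πd³) = 1.1135·55.054 = 61.3 MPa
τ_max > 45.4 MPa → exceeds allowable

(a) 13 coils; (b) NO, τ_max = 61.3 MPa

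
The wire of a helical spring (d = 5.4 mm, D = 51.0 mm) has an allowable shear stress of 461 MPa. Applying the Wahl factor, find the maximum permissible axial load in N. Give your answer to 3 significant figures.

484 N

C = D/d = 51.0/5.4 = 9.4444
K_W = (4C−1)/(4C−4) + 0.615/C = 36.778/33.778 + 0.0651 = 1.1539
τ_max = K·8FD/(πd³) → F_max = τ_allow·πd³/(8DK)
F_max = 461·π·5.4³/(8·51.0·1.1539) = 2.2805e+05/470.8 = 484.39 N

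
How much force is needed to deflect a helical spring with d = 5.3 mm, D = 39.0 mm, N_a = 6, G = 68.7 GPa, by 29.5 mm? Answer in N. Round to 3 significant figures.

k = Gd⁴/(8D³N_a) = (68.7×10³)(5.3⁴)/(8·39.0³·6) = 19.038 N/mm
F = k·δ = 19.038 × 29.5 = 561.63 N

562 N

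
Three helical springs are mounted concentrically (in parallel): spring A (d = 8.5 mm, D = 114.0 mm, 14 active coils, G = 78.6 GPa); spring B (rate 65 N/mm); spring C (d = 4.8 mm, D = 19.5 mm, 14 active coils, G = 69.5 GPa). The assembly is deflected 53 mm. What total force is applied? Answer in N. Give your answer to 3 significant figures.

5930 N

k_A = Gd⁴/(8D³N_a) = (78.6×10³)(8.5⁴)/(8·114.0³·14) = 2.4727 N/mm
k_C = Gd⁴/(8D³N_a) = (69.5×10³)(4.8⁴)/(8·19.5³·14) = 44.425 N/mm
Parallel: k_eq = 2.4727 + 65 + 44.425 = 111.9 N/mm
F = k_eq·δ = 111.9·53 = 5930.6 N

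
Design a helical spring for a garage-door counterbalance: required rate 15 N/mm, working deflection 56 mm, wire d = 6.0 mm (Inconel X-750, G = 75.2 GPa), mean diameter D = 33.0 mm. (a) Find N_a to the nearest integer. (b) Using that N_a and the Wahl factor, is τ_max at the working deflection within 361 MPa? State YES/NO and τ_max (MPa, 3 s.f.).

(a) 23 coils; (b) NO, τ_max = 411 MPa

N_a = Gd⁴/(8D³k) = (75.2×10³)(6.0⁴)/(8·33.0³·15) = 22.6 → N_a = 23
Actual rate k = Gd⁴/(8D³·23) = 14.739 N/mm
Working load F = kδ = 14.739·56 = 825.37 N
C = 33.0/6.0 = 5.5000; K_W = (4C−1)/(4C−4)+0.615/C = 1.2785
τ_max = K_W·8FD/(πd³) = 1.2785·321.11 = 410.53 MPa
τ_max > 361 MPa → exceeds allowable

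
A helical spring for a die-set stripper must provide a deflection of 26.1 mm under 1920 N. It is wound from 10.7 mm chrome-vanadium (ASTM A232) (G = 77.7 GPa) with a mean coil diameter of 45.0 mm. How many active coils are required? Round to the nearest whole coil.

19

Required rate k = F/δ = 1920/26.1 = 73.563 N/mm
N_a = Gd⁴/(8D³k) = (77.7×10³ × 10.7⁴)/(8 × 45.0³ × 73.563)
    = 1.01849e+09 / 5.36276e+07 = 18.99 → 19 coils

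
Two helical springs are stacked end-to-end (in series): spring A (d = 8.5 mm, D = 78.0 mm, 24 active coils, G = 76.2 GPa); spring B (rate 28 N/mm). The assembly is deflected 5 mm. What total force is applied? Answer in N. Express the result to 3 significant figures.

k_A = Gd⁴/(8D³N_a) = (76.2×10³)(8.5⁴)/(8·78.0³·24) = 4.3656 N/mm
Series: 1/k_eq = 1/4.3656 + 1/28 = 0.26478; k_eq = 3.7768 N/mm
F = k_eq·δ = 3.7768·5 = 18.884 N

18.9 N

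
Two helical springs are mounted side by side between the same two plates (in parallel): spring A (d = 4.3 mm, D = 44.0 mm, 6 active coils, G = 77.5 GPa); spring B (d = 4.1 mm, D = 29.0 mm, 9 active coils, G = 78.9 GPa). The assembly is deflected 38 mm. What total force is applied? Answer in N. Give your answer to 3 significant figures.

k_A = Gd⁴/(8D³N_a) = (77.5×10³)(4.3⁴)/(8·44.0³·6) = 6.48 N/mm
k_B = Gd⁴/(8D³N_a) = (78.9×10³)(4.1⁴)/(8·29.0³·9) = 12.697 N/mm
Parallel: k_eq = 6.48 + 12.697 = 19.177 N/mm
F = k_eq·δ = 19.177·38 = 728.71 N

729 N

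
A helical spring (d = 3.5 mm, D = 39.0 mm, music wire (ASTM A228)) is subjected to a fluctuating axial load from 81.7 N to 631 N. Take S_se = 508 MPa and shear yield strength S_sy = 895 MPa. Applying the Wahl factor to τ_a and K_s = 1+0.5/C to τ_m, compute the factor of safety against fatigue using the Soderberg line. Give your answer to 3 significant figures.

0.421

C = D/d = 39.0/3.5 = 11.1429; K_W = (4C−1)/(4C−4)+0.615/C = 1.1291; K_s = 1+0.5/C = 1.0449
F_a = (F_max−F_min)/2 = 274.65 N; F_m = (F_max+F_min)/2 = 356.35 N
τ_a = K_W·8F_aD/(πd³) = 1.1291 × 636.18 = 718.33 MPa
τ_m = K_s·8F_mD/(πd³) = 1.0449 × 825.42 = 862.46 MPa
Soderberg: 1/n_f = τ_a/S_se + τ_m/S_sy = 718.33/508 + 862.46/895 = 1.41404 + 0.96365 = 2.3777
n_f = 1/2.3777 = 0.4206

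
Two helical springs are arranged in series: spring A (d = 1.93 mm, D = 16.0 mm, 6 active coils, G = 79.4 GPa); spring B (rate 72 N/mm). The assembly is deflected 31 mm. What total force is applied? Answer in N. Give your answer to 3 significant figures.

161 N

k_A = Gd⁴/(8D³N_a) = (79.4×10³)(1.93⁴)/(8·16.0³·6) = 5.6034 N/mm
Series: 1/k_eq = 1/5.6034 + 1/72 = 0.19235; k_eq = 5.1988 N/mm
F = k_eq·δ = 5.1988·31 = 161.16 N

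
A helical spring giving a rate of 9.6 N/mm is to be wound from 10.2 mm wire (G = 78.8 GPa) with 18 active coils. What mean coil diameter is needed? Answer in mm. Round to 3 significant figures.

85.1 mm

D = (Gd⁴/(8N_a·k))^(1/3) = (78.8×10³·10.2⁴/(8·18·9.6))^(1/3)
  = (617011)^(1/3) = 85.1330 mm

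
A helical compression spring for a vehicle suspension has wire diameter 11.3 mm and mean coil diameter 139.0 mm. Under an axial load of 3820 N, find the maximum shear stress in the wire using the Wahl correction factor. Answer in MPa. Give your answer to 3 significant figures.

1050 MPa

Spring index C = D/d = 139.0/11.3 = 12.3009
K_W = (4C−1)/(4C−4) + 0.615/C = 48.204/45.204 + 0.0500 = 1.1164
τ₀ = 8FD/(πd³) = 8·3820·139.0/(π·11.3³) = 4.24784e+06/4533 = 937.09 MPa
τ_max = K·τ₀ = 1.1164 × 937.09 = 1046.1 MPa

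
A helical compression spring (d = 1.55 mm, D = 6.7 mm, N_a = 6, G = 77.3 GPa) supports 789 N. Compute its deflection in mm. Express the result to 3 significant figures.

25.5 mm

k = Gd⁴/(8D³N_a) = (77.3×10³)(1.55⁴)/(8·6.7³·6) = 30.906 N/mm
δ = F/k = 789 / 30.906 = 25.529 mm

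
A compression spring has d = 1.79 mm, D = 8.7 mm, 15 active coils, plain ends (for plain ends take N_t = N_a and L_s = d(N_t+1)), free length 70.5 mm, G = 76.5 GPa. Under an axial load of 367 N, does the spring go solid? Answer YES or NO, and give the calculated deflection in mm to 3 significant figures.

NO, δ = 36.9 mm

k = Gd⁴/(8D³N_a) = (76.5×10³)(1.79⁴)/(8·8.7³·15) = 9.9388 N/mm
N_t = 15; L_s = 1.79·16 = 28.64 mm; δ_solid = L₀ − L_s = 70.5 − 28.64 = 41.86 mm
δ = F/k = 367/9.9388 = 36.926 mm
δ < δ_solid → spring does not go solid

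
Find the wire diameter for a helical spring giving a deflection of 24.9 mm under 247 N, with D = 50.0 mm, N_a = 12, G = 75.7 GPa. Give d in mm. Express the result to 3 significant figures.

Required rate k = F/δ = 247/24.9 = 9.9197 N/mm
d = (8D³N_a·k / G)^(1/4) = (8·50.0³·12·9.9197 / (75.7×10³))^0.25
  = (1572.5)^0.25 = 6.2972 mm

6.30 mm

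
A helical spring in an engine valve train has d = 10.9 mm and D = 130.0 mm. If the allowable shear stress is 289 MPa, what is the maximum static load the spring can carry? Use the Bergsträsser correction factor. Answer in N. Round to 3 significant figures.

1020 N

C = D/d = 130.0/10.9 = 11.9266
K_B = (4C+2)/(4C−3) = 49.706/44.706 = 1.1118
τ_max = K·8FD/(πd³) → F_max = τ_allow·πd³/(8DK)
F_max = 289·π·10.9³/(8·130.0·1.1118) = 1.1758e+06/1156.3 = 1016.8 N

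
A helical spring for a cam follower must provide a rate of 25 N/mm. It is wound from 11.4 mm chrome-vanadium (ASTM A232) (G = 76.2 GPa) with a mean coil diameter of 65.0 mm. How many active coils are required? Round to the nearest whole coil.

N_a = Gd⁴/(8D³k) = (76.2×10³ × 11.4⁴)/(8 × 65.0³ × 25)
    = 1.28699e+09 / 5.4925e+07 = 23.43 → 23 coils

23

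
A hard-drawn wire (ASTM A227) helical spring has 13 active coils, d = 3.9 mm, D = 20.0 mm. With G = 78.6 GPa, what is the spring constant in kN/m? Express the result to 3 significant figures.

k = Gd⁴/(8D³N_a) = (78.6×10³ × 3.9⁴) / (8 × 20.0³ × 13)
  = 1.81836e+07 / 832000 = 21.855 N/mm

21.9 kN/m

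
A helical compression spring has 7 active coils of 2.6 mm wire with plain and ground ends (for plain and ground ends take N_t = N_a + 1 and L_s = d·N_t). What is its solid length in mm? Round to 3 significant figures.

20.8 mm

plain and ground ends: N_t = N_a + 1 = 7 + 1 = 8
L_s = d·N_t = 2.6 × 8 = 20.8 mm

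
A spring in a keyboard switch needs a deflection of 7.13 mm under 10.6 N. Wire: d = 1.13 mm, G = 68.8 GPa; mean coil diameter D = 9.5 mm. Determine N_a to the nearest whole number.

Required rate k = F/δ = 10.6/7.13 = 1.4867 N/mm
N_a = Gd⁴/(8D³k) = (68.8×10³ × 1.13⁴)/(8 × 9.5³ × 1.4867)
    = 112177 / 10197.1 = 11 → 11 coils

11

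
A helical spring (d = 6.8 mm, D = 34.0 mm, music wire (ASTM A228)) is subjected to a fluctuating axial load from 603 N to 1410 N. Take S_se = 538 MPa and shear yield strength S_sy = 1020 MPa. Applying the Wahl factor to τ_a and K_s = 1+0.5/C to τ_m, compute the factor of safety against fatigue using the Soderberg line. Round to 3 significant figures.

1.76

C = D/d = 34.0/6.8 = 5.0000; K_W = (4C−1)/(4C−4)+0.615/C = 1.3105; K_s = 1+0.5/C = 1.1000
F_a = (F_max−F_min)/2 = 403.5 N; F_m = (F_max+F_min)/2 = 1006.5 N
τ_a = K_W·8F_aD/(πd³) = 1.3105 × 111.11 = 145.6 MPa
τ_m = K_s·8F_mD/(πd³) = 1.1000 × 277.14 = 304.86 MPa
Soderberg: 1/n_f = τ_a/S_se + τ_m/S_sy = 145.6/538 + 304.86/1020 = 0.27064 + 0.29888 = 0.56952
n_f = 1/0.56952 = 1.756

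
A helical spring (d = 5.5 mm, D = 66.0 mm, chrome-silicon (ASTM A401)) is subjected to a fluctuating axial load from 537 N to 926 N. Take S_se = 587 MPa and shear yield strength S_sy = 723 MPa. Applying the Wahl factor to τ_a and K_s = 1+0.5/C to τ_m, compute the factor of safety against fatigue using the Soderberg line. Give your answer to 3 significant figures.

C = D/d = 66.0/5.5 = 12.0000; K_W = (4C−1)/(4C−4)+0.615/C = 1.1194; K_s = 1+0.5/C = 1.0417
F_a = (F_max−F_min)/2 = 194.5 N; F_m = (F_max+F_min)/2 = 731.5 N
τ_a = K_W·8F_aD/(πd³) = 1.1194 × 196.48 = 219.94 MPa
τ_m = K_s·8F_mD/(πd³) = 1.0417 × 738.94 = 769.73 MPa
Soderberg: 1/n_f = τ_a/S_se + τ_m/S_sy = 219.94/587 + 769.73/723 = 0.37469 + 1.06464 = 1.4393
n_f = 1/1.4393 = 0.6948

0.695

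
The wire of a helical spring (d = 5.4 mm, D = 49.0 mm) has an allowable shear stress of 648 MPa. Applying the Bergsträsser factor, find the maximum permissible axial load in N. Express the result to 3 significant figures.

711 N

C = D/d = 49.0/5.4 = 9.0741
K_B = (4C+2)/(4C−3) = 38.296/33.296 = 1.1502
τ_max = K·8FD/(πd³) → F_max = τ_allow·πd³/(8DK)
F_max = 648·π·5.4³/(8·49.0·1.1502) = 3.2056e+05/450.87 = 710.98 N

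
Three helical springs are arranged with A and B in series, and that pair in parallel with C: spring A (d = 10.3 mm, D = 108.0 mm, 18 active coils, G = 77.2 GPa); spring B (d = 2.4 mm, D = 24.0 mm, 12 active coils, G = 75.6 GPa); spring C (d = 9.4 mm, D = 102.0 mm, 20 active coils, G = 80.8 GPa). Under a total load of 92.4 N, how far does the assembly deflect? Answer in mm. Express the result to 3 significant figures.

k_A = Gd⁴/(8D³N_a) = (77.2×10³)(10.3⁴)/(8·108.0³·18) = 4.79 N/mm
k_B = Gd⁴/(8D³N_a) = (75.6×10³)(2.4⁴)/(8·24.0³·12) = 1.89 N/mm
k_C = Gd⁴/(8D³N_a) = (80.8×10³)(9.4⁴)/(8·102.0³·20) = 3.7154 N/mm
Springs A,B series: k_AB = 1/(1/4.79+1/1.89) = 1.3553 N/mm; parallel with C: k_eq = 1.3553+3.7154 = 5.0706 N/mm
δ = F/k_eq = 92.4/5.0706 = 18.223 mm

18.2 mm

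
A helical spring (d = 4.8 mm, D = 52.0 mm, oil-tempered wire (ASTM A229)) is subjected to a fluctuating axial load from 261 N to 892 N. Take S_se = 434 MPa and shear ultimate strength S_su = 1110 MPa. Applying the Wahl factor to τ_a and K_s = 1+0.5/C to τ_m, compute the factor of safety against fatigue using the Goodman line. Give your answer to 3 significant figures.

C = D/d = 52.0/4.8 = 10.8333; K_W = (4C−1)/(4C−4)+0.615/C = 1.1330; K_s = 1+0.5/C = 1.0462
F_a = (F_max−F_min)/2 = 315.5 N; F_m = (F_max+F_min)/2 = 576.5 N
τ_a = K_W·8F_aD/(πd³) = 1.1330 × 377.76 = 428.02 MPa
τ_m = K_s·8F_mD/(πd³) = 1.0462 × 690.27 = 722.13 MPa
Goodman: 1/n_f = τ_a/S_se + τ_m/S_su = 428.02/434 + 722.13/1110 = 0.98622 + 0.65057 = 1.6368
n_f = 1/1.6368 = 0.611

0.611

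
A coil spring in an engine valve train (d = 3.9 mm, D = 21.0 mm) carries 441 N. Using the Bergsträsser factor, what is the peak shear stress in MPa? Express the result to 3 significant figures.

505 MPa

Spring index C = D/d = 21.0/3.9 = 5.3846
K_B = (4C+2)/(4C−3) = 23.538/18.538 = 1.2697
τ₀ = 8FD/(πd³) = 8·441·21.0/(π·3.9³) = 74088/186.36 = 397.56 MPa
τ_max = K·τ₀ = 1.2697 × 397.56 = 504.79 MPa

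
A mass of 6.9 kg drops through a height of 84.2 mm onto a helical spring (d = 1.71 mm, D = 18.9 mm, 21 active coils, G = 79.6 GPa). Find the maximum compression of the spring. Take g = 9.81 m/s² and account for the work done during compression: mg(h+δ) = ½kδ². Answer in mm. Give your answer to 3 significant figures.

291 mm

k = Gd⁴/(8D³N_a) = (79.6×10³)(1.71⁴)/(8·18.9³·21) = 0.60007 N/mm
W = mg = 6.9 × 9.81 = 67.689 N
½kδ² − Wδ − Wh = 0 → δ = (W + √(W² + 2kWh))/k
δ = (67.689 + √(4581.8 + 6840.11))/0.60007 = (67.689 + 106.87)/0.60007 = 290.9 mm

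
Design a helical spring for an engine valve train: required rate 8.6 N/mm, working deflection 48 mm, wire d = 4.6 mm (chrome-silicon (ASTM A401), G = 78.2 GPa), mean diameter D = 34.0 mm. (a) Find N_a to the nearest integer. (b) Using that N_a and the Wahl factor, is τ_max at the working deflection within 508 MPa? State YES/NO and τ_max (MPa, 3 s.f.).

N_a = Gd⁴/(8D³k) = (78.2×10³)(4.6⁴)/(8·34.0³·8.6) = 12.95 → N_a = 13
Actual rate k = Gd⁴/(8D³·13) = 8.5658 N/mm
Working load F = kδ = 8.5658·48 = 411.16 N
C = 34.0/4.6 = 7.3913; K_W = (4C−1)/(4C−4)+0.615/C = 1.2006
τ_max = K_W·8FD/(πd³) = 1.2006·365.73 = 439.07 MPa
τ_max ≤ 508 MPa → acceptable

(a) 13 coils; (b) YES, τ_max = 439 MPa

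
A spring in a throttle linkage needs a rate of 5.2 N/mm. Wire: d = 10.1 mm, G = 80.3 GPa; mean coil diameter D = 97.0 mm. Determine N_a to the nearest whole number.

22

N_a = Gd⁴/(8D³k) = (80.3×10³ × 10.1⁴)/(8 × 97.0³ × 5.2)
    = 8.35605e+08 / 3.79672e+07 = 22.01 → 22 coils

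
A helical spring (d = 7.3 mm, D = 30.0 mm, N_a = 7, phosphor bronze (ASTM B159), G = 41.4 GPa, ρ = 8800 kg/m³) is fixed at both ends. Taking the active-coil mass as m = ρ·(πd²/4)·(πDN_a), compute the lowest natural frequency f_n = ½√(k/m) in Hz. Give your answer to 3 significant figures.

k = Gd⁴/(8D³N_a) = (41.4×10³)(7.3⁴)/(8·30.0³·7) = 77.757 N/mm = 77757 N/m
Wire length L = πDN_a = π·30.0·7 = 659.73 mm
m = ρ·(πd²/4)·L = 8800 × 41.854×10⁻⁶ m² × 0.65973 m = 0.24299 kg
f_n = ½√(k/m) = 0.5·√(77757/0.24299) = 0.5·√(3.2e+05) = 282.84 Hz

283 Hz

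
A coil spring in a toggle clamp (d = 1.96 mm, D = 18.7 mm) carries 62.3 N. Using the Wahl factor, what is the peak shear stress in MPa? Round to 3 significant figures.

454 MPa

Spring index C = D/d = 18.7/1.96 = 9.5408
K_W = (4C−1)/(4C−4) + 0.615/C = 37.163/34.163 + 0.0645 = 1.1523
τ₀ = 8FD/(πd³) = 8·62.3·18.7/(π·1.96³) = 9320.08/23.655 = 394 MPa
τ_max = K·τ₀ = 1.1523 × 394 = 454 MPa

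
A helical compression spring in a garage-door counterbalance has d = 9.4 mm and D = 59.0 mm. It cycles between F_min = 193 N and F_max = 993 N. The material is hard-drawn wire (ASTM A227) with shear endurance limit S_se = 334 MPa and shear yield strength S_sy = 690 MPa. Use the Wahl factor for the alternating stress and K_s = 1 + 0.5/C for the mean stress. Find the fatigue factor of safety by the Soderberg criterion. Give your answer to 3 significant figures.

2.29

C = D/d = 59.0/9.4 = 6.2766; K_W = (4C−1)/(4C−4)+0.615/C = 1.2401; K_s = 1+0.5/C = 1.0797
F_a = (F_max−F_min)/2 = 400 N; F_m = (F_max+F_min)/2 = 593 N
τ_a = K_W·8F_aD/(πd³) = 1.2401 × 72.355 = 89.729 MPa
τ_m = K_s·8F_mD/(πd³) = 1.0797 × 107.27 = 115.81 MPa
Soderberg: 1/n_f = τ_a/S_se + τ_m/S_sy = 89.729/334 + 115.81/690 = 0.26865 + 0.16784 = 0.43649
n_f = 1/0.43649 = 2.291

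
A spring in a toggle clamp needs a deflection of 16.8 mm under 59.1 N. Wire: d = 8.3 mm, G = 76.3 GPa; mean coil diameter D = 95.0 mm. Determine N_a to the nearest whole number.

Required rate k = F/δ = 59.1/16.8 = 3.5179 N/mm
N_a = Gd⁴/(8D³k) = (76.3×10³ × 8.3⁴)/(8 × 95.0³ × 3.5179)
    = 3.62107e+08 / 2.4129e+07 = 15.01 → 15 coils

15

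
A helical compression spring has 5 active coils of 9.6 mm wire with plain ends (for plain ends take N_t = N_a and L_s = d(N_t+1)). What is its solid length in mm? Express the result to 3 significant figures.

57.6 mm

plain ends: N_t = N_a = 5
L_s = d·(N_t+1) = 9.6 × 6 = 57.6 mm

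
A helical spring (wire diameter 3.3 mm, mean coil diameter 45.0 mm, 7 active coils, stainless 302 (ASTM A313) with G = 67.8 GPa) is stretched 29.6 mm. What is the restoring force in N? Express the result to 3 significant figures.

46.6 N

k = Gd⁴/(8D³N_a) = (67.8×10³)(3.3⁴)/(8·45.0³·7) = 1.5757 N/mm
F = k·δ = 1.5757 × 29.6 = 46.639 N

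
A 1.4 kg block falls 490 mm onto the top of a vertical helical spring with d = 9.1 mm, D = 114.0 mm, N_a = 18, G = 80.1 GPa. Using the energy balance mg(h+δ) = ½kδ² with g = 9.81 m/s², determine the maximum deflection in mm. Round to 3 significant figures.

77.8 mm

k = Gd⁴/(8D³N_a) = (80.1×10³)(9.1⁴)/(8·114.0³·18) = 2.5747 N/mm
W = mg = 1.4 × 9.81 = 13.734 N
½kδ² − Wδ − Wh = 0 → δ = (W + √(W² + 2kWh))/k
δ = (13.734 + √(188.62 + 34653.3))/2.5747 = (13.734 + 186.66)/2.5747 = 77.833 mm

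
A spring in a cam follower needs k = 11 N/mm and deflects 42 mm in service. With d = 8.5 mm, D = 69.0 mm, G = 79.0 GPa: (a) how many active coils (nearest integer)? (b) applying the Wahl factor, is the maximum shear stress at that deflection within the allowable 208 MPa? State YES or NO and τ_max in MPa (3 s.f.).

N_a = Gd⁴/(8D³k) = (79.0×10³)(8.5⁴)/(8·69.0³·11) = 14.27 → N_a = 14
Actual rate k = Gd⁴/(8D³·14) = 11.208 N/mm
Working load F = kδ = 11.208·42 = 470.75 N
C = 69.0/8.5 = 8.1176; K_W = (4C−1)/(4C−4)+0.615/C = 1.1811
τ_max = K_W·8FD/(πd³) = 1.1811·134.68 = 159.08 MPa
τ_max ≤ 208 MPa → acceptable

(a) 14 coils; (b) YES, τ_max = 159 MPa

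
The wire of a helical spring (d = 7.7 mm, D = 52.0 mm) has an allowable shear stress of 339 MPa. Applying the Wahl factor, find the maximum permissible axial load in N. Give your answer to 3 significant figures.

957 N

C = D/d = 52.0/7.7 = 6.7532
K_W = (4C−1)/(4C−4) + 0.615/C = 26.013/23.013 + 0.0911 = 1.2214
τ_max = K·8FD/(πd³) → F_max = τ_allow·πd³/(8DK)
F_max = 339·π·7.7³/(8·52.0·1.2214) = 4.8621e+05/508.11 = 956.89 N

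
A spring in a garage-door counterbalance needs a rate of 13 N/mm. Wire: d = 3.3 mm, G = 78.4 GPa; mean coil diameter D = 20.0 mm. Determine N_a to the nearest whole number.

11

N_a = Gd⁴/(8D³k) = (78.4×10³ × 3.3⁴)/(8 × 20.0³ × 13)
    = 9.29762e+06 / 832000 = 11.18 → 11 coils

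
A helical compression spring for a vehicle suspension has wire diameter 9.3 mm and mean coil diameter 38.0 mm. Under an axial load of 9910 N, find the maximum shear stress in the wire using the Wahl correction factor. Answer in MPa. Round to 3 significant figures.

1660 MPa

Spring index C = D/d = 38.0/9.3 = 4.0860
K_W = (4C−1)/(4C−4) + 0.615/C = 15.344/12.344 + 0.1505 = 1.3935
τ₀ = 8FD/(πd³) = 8·9910·38.0/(π·9.3³) = 3.01264e+06/2527 = 1192.2 MPa
τ_max = K·τ₀ = 1.3935 × 1192.2 = 1661.4 MPa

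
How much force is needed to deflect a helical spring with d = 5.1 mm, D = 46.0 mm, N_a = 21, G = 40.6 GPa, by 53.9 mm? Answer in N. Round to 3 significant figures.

k = Gd⁴/(8D³N_a) = (40.6×10³)(5.1⁴)/(8·46.0³·21) = 1.6797 N/mm
F = k·δ = 1.6797 × 53.9 = 90.534 N

90.5 N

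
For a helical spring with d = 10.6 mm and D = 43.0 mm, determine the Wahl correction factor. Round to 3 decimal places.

1.397

C = D/d = 43.0/10.6 = 4.0566
K_W = (4C−1)/(4C−4) + 0.615/C = 15.226/12.226 + 0.1516 = 1.3970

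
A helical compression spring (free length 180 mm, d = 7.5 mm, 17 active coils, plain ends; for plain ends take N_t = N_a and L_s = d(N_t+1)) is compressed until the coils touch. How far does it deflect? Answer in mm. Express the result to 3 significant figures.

N_t = 17; L_s = 7.5·18 = 135 mm
δ_solid = L₀ − L_s = 180 − 135 = 45 mm

45.0 mm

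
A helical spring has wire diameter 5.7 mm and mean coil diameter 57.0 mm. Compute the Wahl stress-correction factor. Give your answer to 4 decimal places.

C = D/d = 57.0/5.7 = 10.0000
K_W = (4C−1)/(4C−4) + 0.615/C = 39.000/36.000 + 0.0615 = 1.1448

1.1448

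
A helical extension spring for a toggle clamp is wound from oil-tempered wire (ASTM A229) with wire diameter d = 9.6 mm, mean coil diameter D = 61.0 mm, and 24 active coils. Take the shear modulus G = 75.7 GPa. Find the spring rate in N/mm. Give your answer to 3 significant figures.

14.8 N/mm

k = Gd⁴/(8D³N_a) = (75.7×10³ × 9.6⁴) / (8 × 61.0³ × 24)
  = 6.42955e+08 / 4.35804e+07 = 14.753 N/mm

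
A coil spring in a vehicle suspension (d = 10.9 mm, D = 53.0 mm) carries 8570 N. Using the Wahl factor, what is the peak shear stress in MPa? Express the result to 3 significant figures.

1180 MPa

Spring index C = D/d = 53.0/10.9 = 4.8624
K_W = (4C−1)/(4C−4) + 0.615/C = 18.450/15.450 + 0.1265 = 1.3207
τ₀ = 8FD/(πd³) = 8·8570·53.0/(π·10.9³) = 3.63368e+06/4068.5 = 893.14 MPa
τ_max = K·τ₀ = 1.3207 × 893.14 = 1179.5 MPa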